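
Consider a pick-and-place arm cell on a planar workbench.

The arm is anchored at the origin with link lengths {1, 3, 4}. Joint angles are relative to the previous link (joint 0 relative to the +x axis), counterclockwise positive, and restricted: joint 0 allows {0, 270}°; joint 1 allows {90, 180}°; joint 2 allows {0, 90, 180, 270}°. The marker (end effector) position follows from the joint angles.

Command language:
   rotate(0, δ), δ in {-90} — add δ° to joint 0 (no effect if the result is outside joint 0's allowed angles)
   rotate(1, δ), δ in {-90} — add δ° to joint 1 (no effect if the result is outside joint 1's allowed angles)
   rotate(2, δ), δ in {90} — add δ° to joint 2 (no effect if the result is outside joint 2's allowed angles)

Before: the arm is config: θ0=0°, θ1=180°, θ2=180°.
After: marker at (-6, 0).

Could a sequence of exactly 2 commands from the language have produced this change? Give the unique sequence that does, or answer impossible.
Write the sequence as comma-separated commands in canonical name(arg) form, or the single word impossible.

rotate(2, 90), rotate(2, 90)

begin: config: θ0=0°, θ1=180°, θ2=180°
step 1 (rotate(2, 90)): config: θ0=0°, θ1=180°, θ2=270°
step 2 (rotate(2, 90)): config: θ0=0°, θ1=180°, θ2=0°
uniquely the one of 9 2-step routes that fits.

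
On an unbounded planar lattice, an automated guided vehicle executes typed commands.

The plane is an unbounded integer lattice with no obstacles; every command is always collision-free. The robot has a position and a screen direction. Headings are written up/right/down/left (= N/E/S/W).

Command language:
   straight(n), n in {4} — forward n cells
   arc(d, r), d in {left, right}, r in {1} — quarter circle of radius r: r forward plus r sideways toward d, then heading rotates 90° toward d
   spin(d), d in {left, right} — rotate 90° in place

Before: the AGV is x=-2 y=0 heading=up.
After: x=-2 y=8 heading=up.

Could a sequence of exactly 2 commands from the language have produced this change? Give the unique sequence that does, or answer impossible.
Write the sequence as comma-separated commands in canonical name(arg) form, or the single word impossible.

key: heading stays N — no command in the sequence turns
from: x=-2 y=0 heading=up
[1] after straight(4): x=-2 y=4 heading=up
[2] after straight(4): x=-2 y=8 heading=up
uniquely the one of 25 2-step routes that fits.

straight(4), straight(4)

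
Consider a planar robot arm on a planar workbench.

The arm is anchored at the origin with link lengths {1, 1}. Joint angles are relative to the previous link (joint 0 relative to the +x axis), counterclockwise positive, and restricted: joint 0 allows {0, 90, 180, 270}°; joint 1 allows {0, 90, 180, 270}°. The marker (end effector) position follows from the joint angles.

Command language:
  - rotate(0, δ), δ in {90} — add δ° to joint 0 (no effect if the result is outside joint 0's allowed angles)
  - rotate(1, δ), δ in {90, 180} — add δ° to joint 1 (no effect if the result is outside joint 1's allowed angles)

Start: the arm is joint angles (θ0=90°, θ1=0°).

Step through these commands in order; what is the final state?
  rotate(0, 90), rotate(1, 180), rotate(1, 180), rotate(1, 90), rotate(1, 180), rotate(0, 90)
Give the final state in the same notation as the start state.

t0: joint angles (θ0=90°, θ1=0°)
[1] after rotate(0, 90): joint angles (θ0=180°, θ1=0°)
[2] after rotate(1, 180): joint angles (θ0=180°, θ1=180°)
[3] after rotate(1, 180): joint angles (θ0=180°, θ1=0°)
[4] after rotate(1, 90): joint angles (θ0=180°, θ1=90°)
[5] after rotate(1, 180): joint angles (θ0=180°, θ1=270°)
[6] after rotate(0, 90): joint angles (θ0=270°, θ1=270°)

joint angles (θ0=270°, θ1=270°)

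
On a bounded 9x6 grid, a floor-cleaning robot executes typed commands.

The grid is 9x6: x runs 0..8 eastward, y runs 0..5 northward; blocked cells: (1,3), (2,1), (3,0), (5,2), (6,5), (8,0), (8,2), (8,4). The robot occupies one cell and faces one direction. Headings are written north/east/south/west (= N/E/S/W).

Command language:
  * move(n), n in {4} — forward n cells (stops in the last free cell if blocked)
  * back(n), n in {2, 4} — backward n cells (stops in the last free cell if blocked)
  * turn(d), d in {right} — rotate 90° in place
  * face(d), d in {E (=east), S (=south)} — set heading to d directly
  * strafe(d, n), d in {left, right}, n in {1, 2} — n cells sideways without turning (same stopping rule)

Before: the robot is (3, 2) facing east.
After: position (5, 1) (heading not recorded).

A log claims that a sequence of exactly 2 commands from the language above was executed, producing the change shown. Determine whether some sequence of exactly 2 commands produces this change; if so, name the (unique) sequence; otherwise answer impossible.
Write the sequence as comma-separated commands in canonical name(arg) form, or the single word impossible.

impossible

checked all 2-command options: none fits.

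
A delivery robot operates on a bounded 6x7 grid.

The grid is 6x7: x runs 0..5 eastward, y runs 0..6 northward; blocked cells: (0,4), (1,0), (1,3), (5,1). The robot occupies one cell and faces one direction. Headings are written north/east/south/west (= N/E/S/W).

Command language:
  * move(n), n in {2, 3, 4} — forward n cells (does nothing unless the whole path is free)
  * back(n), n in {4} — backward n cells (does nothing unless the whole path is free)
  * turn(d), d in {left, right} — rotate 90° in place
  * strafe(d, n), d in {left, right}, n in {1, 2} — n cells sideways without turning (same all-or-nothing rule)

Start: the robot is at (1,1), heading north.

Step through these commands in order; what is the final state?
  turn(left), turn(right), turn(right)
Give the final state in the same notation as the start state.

from: at (1,1), heading north
t=1 turn(left) ⇒ at (1,1), heading west
t=2 turn(right) ⇒ at (1,1), heading north
t=3 turn(right) ⇒ at (1,1), heading east

at (1,1), heading east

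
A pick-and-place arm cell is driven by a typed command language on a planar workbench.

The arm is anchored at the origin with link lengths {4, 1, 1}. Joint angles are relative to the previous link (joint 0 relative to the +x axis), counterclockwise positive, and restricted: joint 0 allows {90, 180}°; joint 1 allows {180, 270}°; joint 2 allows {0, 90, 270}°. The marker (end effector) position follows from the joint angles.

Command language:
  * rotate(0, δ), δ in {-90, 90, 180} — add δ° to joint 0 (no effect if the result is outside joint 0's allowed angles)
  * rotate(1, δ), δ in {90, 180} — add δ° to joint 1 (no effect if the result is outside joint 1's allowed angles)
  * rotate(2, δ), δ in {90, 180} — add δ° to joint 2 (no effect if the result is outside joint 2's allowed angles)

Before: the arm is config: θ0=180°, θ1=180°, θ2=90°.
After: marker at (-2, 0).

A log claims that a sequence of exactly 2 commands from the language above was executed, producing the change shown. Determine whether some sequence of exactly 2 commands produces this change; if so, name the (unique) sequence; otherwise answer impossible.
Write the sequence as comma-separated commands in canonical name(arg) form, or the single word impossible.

key: order matters: swapping rotate(2, 180) and rotate(2, 90) lands elsewhere
t0: config: θ0=180°, θ1=180°, θ2=90°
[1] after rotate(2, 180): config: θ0=180°, θ1=180°, θ2=270°
[2] after rotate(2, 90): config: θ0=180°, θ1=180°, θ2=0°
all 49 alternatives checked — unique.

rotate(2, 180), rotate(2, 90)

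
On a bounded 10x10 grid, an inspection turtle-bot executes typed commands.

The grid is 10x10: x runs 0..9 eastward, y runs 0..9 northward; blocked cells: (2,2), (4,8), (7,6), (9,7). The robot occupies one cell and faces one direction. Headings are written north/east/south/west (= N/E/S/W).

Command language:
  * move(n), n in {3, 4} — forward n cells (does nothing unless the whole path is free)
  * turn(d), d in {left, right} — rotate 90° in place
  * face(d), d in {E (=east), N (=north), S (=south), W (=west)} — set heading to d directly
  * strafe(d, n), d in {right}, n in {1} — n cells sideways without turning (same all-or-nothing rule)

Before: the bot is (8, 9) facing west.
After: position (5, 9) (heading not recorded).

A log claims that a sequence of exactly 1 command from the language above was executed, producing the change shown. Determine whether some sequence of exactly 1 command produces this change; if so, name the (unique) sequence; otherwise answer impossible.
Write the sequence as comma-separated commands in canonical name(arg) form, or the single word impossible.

move(3)

from: (8, 9) facing west
1. move(3) → (5, 9) facing west
all 9 alternatives checked — unique.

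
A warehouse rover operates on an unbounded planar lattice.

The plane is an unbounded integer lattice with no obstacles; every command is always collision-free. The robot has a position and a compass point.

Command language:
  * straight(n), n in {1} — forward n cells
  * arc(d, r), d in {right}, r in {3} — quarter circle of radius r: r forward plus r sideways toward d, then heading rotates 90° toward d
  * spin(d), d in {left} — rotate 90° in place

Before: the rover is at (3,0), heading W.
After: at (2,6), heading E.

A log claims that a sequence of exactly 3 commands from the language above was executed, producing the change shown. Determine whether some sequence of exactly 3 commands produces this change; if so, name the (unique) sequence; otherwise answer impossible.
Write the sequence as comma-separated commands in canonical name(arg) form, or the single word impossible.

straight(1), arc(right, 3), arc(right, 3)

key: cell and facing (now E) both changed — the 3 commands mix motion and turning
t0: at (3,0), heading W
t=1 straight(1) ⇒ at (2,0), heading W
t=2 arc(right, 3) ⇒ at (-1,3), heading N
t=3 arc(right, 3) ⇒ at (2,6), heading E
no other 3-command option fits: unique.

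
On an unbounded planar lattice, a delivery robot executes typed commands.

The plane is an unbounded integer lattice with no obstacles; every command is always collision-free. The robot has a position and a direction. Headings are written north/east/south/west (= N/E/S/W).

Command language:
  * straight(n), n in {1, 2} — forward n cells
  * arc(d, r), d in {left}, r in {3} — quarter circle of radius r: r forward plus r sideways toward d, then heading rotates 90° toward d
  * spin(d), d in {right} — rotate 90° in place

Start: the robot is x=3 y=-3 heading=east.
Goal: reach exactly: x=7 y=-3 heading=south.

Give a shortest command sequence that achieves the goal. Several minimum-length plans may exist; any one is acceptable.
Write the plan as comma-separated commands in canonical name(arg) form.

begin: x=3 y=-3 heading=east
1. straight(2) → x=5 y=-3 heading=east
2. straight(2) → x=7 y=-3 heading=east
3. spin(right) → x=7 y=-3 heading=south
nothing shorter than 3 reaches the goal.

straight(2), straight(2), spin(right)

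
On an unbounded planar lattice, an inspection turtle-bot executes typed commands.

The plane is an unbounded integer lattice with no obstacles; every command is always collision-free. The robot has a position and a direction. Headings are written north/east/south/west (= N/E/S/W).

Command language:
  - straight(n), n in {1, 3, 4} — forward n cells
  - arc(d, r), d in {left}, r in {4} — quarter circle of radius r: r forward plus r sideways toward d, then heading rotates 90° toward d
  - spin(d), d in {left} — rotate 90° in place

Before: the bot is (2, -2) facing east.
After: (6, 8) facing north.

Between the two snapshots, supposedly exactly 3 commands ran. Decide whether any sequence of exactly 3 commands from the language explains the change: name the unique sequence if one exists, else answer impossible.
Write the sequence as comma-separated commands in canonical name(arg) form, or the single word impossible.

arc(left, 4), straight(3), straight(3)

key: order matters: swapping arc(left, 4) and straight(3) lands elsewhere
begin: (2, -2) facing east
[1] after arc(left, 4): (6, 2) facing north
[2] after straight(3): (6, 5) facing north
[3] after straight(3): (6, 8) facing north
no rival 3-sequence matches.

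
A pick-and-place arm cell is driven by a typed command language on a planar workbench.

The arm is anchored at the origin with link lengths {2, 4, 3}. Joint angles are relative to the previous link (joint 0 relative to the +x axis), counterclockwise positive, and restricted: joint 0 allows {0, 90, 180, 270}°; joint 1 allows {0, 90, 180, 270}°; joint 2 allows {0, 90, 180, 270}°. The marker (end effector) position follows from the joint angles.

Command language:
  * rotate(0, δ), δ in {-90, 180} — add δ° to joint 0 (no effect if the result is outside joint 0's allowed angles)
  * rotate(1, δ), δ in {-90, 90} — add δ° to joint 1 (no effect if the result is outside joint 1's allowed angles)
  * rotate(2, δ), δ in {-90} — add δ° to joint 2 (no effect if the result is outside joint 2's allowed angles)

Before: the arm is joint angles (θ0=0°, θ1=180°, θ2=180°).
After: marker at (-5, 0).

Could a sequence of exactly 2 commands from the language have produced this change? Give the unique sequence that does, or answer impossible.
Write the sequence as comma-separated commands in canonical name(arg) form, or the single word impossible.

t0: joint angles (θ0=0°, θ1=180°, θ2=180°)
[1] after rotate(2, -90): joint angles (θ0=0°, θ1=180°, θ2=90°)
[2] after rotate(2, -90): joint angles (θ0=0°, θ1=180°, θ2=0°)
no other 2-command option fits: unique.

rotate(2, -90), rotate(2, -90)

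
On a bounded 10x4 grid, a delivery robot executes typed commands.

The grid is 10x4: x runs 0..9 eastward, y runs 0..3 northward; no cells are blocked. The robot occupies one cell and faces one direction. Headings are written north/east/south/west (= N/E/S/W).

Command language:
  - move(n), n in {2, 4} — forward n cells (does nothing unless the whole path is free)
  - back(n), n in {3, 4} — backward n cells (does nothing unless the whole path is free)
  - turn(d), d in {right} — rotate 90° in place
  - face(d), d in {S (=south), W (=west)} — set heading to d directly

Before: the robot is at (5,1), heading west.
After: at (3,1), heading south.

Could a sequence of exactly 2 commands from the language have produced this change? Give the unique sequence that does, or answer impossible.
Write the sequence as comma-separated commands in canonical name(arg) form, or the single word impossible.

move(2), face(S)

key: order matters: swapping move(2) and face(S) lands elsewhere
initial: at (5,1), heading west
1. move(2) → at (3,1), heading west
2. face(S) → at (3,1), heading south
uniquely the one of 49 2-step routes that fits.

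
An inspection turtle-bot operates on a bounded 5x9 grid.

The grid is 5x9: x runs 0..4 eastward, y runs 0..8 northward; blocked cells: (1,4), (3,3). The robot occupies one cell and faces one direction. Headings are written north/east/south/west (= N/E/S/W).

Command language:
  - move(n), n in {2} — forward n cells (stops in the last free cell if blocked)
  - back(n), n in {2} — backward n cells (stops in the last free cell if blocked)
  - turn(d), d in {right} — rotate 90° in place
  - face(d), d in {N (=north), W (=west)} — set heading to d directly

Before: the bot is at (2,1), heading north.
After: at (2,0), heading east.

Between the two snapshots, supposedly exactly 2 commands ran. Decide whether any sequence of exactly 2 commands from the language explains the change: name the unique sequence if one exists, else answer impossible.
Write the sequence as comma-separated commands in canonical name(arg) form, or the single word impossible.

back(2), turn(right)

key: order matters: swapping back(2) and turn(right) lands elsewhere
t0: at (2,1), heading north
t=1 back(2) ⇒ at (2,0), heading north
t=2 turn(right) ⇒ at (2,0), heading east
no other 2-command option fits: unique.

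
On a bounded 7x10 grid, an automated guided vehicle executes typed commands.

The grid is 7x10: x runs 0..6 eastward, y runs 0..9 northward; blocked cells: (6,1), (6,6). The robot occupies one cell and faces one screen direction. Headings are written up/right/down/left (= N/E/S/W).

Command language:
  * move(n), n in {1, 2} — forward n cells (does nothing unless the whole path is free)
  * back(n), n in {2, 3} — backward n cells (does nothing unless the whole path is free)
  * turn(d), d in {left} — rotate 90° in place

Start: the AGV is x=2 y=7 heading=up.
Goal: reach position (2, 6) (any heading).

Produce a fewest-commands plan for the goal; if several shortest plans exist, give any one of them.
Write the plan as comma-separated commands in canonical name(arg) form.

move(2), back(3)

start: x=2 y=7 heading=up
1. move(2) → x=2 y=9 heading=up
2. back(3) → x=2 y=6 heading=up
no 1-step plan works, so 2 is optimal.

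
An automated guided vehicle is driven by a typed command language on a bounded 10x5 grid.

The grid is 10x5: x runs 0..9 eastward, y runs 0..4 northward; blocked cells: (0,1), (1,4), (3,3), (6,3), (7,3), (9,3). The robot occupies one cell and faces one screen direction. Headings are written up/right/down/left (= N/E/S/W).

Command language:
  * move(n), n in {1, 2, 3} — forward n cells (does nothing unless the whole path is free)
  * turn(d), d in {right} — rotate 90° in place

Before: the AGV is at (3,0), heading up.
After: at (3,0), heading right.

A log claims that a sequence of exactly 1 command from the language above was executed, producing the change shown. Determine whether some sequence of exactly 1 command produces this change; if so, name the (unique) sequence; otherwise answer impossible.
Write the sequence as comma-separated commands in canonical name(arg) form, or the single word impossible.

key: (3,0) unchanged — the single command moves nothing
from: at (3,0), heading up
1. turn(right) → at (3,0), heading right
no other 1-command option fits: unique.

turn(right)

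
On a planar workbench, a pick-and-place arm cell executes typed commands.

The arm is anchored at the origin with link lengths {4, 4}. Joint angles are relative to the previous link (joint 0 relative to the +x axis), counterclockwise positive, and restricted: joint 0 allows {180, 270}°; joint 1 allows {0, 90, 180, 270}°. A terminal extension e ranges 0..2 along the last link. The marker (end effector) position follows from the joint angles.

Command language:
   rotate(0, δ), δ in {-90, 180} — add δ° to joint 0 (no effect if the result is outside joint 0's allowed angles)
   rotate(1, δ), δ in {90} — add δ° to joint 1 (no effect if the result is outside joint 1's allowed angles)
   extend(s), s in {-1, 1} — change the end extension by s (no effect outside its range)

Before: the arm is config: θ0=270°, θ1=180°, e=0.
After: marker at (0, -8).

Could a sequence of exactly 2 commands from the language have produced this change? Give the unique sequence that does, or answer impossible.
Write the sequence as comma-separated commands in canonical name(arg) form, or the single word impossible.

begin: config: θ0=270°, θ1=180°, e=0
1. rotate(1, 90) → config: θ0=270°, θ1=270°, e=0
2. rotate(1, 90) → config: θ0=270°, θ1=0°, e=0
no other 2-command option fits: unique.

rotate(1, 90), rotate(1, 90)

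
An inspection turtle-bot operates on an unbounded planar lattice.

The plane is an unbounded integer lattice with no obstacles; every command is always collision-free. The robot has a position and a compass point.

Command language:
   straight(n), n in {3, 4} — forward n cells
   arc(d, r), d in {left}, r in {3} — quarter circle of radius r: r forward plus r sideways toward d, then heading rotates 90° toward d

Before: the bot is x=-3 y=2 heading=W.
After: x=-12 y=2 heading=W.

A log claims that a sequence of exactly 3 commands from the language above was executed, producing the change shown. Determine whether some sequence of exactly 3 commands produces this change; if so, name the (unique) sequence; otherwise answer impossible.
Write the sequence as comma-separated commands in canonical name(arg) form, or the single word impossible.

straight(3), straight(3), straight(3)

key: still facing W at the end — nothing in the sequence rotates
from: x=-3 y=2 heading=W
1. straight(3) → x=-6 y=2 heading=W
2. straight(3) → x=-9 y=2 heading=W
3. straight(3) → x=-12 y=2 heading=W
no other 3-command option fits: unique.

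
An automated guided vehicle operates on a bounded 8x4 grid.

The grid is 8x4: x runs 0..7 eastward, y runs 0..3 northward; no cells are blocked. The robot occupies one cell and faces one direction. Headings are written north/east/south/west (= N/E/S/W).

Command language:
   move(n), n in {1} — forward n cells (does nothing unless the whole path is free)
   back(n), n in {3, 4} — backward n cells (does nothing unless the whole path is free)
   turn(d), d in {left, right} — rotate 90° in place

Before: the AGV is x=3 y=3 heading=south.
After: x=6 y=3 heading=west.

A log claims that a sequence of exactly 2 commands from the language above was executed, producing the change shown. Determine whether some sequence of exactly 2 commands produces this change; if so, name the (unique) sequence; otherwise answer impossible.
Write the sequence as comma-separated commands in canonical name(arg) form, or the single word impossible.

key: position moved to (6,3) AND the heading swung to W — translation plus rotation needed
begin: x=3 y=3 heading=south
t=1 turn(right) ⇒ x=3 y=3 heading=west
t=2 back(3) ⇒ x=6 y=3 heading=west
no rival 2-sequence matches.

turn(right), back(3)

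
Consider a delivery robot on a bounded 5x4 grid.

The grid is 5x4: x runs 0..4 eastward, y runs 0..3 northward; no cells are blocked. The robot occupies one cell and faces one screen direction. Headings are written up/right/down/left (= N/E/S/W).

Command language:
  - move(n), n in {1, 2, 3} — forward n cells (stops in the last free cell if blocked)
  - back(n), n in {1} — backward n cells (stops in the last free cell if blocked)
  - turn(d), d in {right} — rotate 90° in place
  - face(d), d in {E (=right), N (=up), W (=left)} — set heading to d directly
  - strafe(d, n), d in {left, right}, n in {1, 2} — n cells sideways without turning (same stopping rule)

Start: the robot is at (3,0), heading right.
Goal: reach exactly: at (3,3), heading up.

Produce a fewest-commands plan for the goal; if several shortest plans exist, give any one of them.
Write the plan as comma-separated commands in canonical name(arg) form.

face(N), move(3)

begin: at (3,0), heading right
step 1 (face(N)): at (3,0), heading up
step 2 (move(3)): at (3,3), heading up
nothing shorter than 2 reaches the goal.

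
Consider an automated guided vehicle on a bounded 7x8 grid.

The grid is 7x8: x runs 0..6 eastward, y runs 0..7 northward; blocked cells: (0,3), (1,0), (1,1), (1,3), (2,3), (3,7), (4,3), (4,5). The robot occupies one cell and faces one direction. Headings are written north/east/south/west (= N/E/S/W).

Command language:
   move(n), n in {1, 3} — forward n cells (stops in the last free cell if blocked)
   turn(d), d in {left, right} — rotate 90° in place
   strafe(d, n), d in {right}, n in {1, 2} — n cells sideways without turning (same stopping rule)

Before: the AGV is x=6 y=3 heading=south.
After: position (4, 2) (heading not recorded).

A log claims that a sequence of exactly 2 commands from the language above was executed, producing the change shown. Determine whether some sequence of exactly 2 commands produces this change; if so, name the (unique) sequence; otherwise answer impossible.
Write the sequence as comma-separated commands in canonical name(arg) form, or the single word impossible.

key: order matters: swapping move(1) and strafe(right, 2) lands elsewhere
from: x=6 y=3 heading=south
[1] after move(1): x=6 y=2 heading=south
[2] after strafe(right, 2): x=4 y=2 heading=south
all 36 alternatives checked — unique.

move(1), strafe(right, 2)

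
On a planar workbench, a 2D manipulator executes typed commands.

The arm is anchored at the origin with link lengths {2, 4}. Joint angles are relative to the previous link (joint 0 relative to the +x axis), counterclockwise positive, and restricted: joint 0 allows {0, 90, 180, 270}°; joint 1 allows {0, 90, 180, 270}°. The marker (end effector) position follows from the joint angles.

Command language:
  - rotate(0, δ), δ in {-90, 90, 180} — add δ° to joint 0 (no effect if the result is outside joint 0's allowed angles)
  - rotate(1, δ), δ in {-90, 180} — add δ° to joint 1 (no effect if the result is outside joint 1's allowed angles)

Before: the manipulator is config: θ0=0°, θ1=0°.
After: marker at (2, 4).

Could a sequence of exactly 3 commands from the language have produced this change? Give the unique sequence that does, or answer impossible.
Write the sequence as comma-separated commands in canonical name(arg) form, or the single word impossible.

rotate(1, -90), rotate(1, -90), rotate(1, -90)

start: config: θ0=0°, θ1=0°
t=1 rotate(1, -90) ⇒ config: θ0=0°, θ1=270°
t=2 rotate(1, -90) ⇒ config: θ0=0°, θ1=180°
t=3 rotate(1, -90) ⇒ config: θ0=0°, θ1=90°
no other 3-command option fits: unique.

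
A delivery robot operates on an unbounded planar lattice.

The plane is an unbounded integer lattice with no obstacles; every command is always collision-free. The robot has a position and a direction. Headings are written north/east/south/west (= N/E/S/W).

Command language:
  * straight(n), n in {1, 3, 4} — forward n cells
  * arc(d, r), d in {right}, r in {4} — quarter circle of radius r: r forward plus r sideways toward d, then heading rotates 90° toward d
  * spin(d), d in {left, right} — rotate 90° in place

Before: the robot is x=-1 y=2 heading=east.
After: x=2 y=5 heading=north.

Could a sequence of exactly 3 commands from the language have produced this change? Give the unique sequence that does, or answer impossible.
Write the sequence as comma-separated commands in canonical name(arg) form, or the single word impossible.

key: cell and facing (now N) both changed — the 3 commands mix motion and turning
begin: x=-1 y=2 heading=east
step 1 (straight(3)): x=2 y=2 heading=east
step 2 (spin(left)): x=2 y=2 heading=north
step 3 (straight(3)): x=2 y=5 heading=north
no other 3-command option fits: unique.

straight(3), spin(left), straight(3)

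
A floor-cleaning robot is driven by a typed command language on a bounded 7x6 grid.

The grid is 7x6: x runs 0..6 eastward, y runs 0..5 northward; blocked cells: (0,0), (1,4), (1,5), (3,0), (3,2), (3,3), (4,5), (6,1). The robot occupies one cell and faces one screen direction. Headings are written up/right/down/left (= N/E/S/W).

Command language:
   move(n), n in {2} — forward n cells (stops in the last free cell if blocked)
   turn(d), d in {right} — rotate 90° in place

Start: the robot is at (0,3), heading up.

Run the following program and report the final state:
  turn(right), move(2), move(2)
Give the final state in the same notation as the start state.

at (2,3), heading right

from: at (0,3), heading up
[1] after turn(right): at (0,3), heading right
[2] after move(2): at (2,3), heading right
[3] after move(2): at (2,3), heading right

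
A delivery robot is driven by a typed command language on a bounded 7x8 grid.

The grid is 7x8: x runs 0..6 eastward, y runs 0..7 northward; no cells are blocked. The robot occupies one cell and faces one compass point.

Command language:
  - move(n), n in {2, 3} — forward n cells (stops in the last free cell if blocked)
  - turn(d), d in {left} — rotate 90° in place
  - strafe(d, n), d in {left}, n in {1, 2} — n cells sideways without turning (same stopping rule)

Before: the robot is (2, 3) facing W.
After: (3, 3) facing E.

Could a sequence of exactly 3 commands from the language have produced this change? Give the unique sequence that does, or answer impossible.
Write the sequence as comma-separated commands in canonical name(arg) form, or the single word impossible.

key: cell and facing (now E) both changed — the 3 commands mix motion and turning
start: (2, 3) facing W
step 1 (turn(left)): (2, 3) facing S
step 2 (strafe(left, 1)): (3, 3) facing S
step 3 (turn(left)): (3, 3) facing E
no other 3-command option fits: unique.

turn(left), strafe(left, 1), turn(left)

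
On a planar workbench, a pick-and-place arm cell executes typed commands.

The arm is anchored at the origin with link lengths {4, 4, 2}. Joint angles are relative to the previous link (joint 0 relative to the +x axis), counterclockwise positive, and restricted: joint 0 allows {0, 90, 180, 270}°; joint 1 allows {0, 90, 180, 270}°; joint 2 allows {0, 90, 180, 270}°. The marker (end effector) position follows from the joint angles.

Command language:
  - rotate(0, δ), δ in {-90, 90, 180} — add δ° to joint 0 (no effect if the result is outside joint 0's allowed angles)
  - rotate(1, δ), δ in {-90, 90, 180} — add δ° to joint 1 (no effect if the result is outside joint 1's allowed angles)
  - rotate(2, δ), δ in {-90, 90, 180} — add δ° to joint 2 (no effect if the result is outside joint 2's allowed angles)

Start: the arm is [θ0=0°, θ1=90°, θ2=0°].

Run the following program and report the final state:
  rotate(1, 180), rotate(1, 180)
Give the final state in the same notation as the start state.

from: [θ0=0°, θ1=90°, θ2=0°]
step 1 (rotate(1, 180)): [θ0=0°, θ1=270°, θ2=0°]
step 2 (rotate(1, 180)): [θ0=0°, θ1=90°, θ2=0°]

[θ0=0°, θ1=90°, θ2=0°]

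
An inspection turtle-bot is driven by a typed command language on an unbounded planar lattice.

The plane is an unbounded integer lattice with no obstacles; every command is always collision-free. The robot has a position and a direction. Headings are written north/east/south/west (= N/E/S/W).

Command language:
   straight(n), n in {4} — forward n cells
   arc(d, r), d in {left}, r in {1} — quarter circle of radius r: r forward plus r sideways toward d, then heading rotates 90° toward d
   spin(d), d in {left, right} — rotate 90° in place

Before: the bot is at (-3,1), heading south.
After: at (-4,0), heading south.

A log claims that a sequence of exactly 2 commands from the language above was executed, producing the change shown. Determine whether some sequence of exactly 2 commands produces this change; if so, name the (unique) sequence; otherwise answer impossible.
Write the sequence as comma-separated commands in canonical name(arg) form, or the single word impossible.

key: still facing S at the end — net rotation zero over 2 steps
from: at (-3,1), heading south
step 1 (spin(right)): at (-3,1), heading west
step 2 (arc(left, 1)): at (-4,0), heading south
all 16 alternatives checked — unique.

spin(right), arc(left, 1)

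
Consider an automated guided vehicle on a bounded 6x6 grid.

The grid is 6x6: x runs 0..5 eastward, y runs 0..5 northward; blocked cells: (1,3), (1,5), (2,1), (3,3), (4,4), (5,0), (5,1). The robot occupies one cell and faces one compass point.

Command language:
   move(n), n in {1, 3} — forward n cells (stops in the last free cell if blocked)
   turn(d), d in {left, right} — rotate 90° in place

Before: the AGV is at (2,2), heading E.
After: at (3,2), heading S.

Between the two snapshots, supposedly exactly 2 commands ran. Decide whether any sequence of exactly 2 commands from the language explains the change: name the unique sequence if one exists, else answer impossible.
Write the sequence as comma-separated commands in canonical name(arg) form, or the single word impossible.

key: running turn(right) before move(1) would end elsewhere — order is forced
begin: at (2,2), heading E
[1] after move(1): at (3,2), heading E
[2] after turn(right): at (3,2), heading S
no other 2-command option fits: unique.

move(1), turn(right)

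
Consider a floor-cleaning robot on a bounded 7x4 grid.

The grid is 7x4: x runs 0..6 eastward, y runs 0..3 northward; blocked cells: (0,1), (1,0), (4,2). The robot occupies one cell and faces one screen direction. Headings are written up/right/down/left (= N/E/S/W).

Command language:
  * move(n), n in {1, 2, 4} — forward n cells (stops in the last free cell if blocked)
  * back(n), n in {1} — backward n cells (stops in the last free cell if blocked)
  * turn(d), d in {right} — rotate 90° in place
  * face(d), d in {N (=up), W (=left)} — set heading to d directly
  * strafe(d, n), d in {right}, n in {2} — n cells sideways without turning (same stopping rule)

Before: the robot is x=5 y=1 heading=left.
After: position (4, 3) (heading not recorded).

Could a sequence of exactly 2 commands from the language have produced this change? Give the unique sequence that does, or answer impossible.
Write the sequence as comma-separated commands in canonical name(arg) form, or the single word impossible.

strafe(right, 2), move(1)

key: order matters: swapping strafe(right, 2) and move(1) lands elsewhere
initial: x=5 y=1 heading=left
1. strafe(right, 2) → x=5 y=3 heading=left
2. move(1) → x=4 y=3 heading=left
no rival 2-sequence matches.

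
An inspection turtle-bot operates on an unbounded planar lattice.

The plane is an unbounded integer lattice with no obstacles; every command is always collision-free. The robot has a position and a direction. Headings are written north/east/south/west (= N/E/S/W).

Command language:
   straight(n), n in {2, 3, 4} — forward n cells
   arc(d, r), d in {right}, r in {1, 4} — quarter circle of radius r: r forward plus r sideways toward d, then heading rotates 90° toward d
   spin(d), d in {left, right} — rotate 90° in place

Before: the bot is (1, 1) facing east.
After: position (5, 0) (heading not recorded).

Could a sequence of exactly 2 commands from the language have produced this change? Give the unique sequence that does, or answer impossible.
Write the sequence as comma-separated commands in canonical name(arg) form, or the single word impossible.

straight(3), arc(right, 1)

key: running arc(right, 1) before straight(3) would end elsewhere — order is forced
begin: (1, 1) facing east
[1] after straight(3): (4, 1) facing east
[2] after arc(right, 1): (5, 0) facing south
uniquely the one of 49 2-step routes that fits.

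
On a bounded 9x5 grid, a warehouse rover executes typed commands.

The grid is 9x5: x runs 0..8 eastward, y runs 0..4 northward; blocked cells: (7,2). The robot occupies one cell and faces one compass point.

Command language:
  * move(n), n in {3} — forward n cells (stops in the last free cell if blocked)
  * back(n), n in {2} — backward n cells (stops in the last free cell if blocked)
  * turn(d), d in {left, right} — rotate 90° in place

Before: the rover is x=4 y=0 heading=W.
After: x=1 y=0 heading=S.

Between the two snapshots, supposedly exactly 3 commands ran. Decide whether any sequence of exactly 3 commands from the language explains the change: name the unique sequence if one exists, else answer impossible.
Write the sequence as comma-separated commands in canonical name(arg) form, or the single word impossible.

key: cell and facing (now S) both changed — the 3 commands mix motion and turning
initial: x=4 y=0 heading=W
1. move(3) → x=1 y=0 heading=W
2. turn(left) → x=1 y=0 heading=S
3. move(3) → x=1 y=0 heading=S
no rival 3-sequence matches.

move(3), turn(left), move(3)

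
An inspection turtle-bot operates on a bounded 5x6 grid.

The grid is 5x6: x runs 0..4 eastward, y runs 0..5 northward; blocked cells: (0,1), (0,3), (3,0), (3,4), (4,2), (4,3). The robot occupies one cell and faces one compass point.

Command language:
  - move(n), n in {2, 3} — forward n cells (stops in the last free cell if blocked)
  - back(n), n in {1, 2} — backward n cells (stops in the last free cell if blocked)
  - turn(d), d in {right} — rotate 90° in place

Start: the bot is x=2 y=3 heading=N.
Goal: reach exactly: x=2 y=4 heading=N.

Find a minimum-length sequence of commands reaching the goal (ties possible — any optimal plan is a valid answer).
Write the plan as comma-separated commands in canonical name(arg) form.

initial: x=2 y=3 heading=N
t=1 move(3) ⇒ x=2 y=5 heading=N
t=2 back(1) ⇒ x=2 y=4 heading=N
nothing shorter than 2 reaches the goal.

move(3), back(1)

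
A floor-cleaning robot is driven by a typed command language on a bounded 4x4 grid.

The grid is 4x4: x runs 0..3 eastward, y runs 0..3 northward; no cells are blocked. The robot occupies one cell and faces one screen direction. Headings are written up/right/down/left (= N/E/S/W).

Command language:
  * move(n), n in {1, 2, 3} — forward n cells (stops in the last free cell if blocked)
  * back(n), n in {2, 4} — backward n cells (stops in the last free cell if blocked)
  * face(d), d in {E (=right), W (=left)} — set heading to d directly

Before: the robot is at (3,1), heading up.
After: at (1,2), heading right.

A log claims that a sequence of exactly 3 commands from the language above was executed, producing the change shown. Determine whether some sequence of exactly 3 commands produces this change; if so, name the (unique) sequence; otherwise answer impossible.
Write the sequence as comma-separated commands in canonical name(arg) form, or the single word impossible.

move(1), face(E), back(2)

key: position moved to (1,2) AND the heading swung to E — translation plus rotation needed
t0: at (3,1), heading up
1. move(1) → at (3,2), heading up
2. face(E) → at (3,2), heading right
3. back(2) → at (1,2), heading right
no other 3-command option fits: unique.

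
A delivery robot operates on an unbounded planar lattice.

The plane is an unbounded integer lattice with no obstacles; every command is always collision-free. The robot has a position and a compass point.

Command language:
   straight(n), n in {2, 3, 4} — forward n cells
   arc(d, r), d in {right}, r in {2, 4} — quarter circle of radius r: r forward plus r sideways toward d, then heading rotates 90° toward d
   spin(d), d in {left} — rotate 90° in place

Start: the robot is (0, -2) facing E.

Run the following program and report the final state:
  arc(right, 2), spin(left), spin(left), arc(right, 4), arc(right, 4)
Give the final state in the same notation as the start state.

(10, -4) facing S

start: (0, -2) facing E
t=1 arc(right, 2) ⇒ (2, -4) facing S
t=2 spin(left) ⇒ (2, -4) facing E
t=3 spin(left) ⇒ (2, -4) facing N
t=4 arc(right, 4) ⇒ (6, 0) facing E
t=5 arc(right, 4) ⇒ (10, -4) facing S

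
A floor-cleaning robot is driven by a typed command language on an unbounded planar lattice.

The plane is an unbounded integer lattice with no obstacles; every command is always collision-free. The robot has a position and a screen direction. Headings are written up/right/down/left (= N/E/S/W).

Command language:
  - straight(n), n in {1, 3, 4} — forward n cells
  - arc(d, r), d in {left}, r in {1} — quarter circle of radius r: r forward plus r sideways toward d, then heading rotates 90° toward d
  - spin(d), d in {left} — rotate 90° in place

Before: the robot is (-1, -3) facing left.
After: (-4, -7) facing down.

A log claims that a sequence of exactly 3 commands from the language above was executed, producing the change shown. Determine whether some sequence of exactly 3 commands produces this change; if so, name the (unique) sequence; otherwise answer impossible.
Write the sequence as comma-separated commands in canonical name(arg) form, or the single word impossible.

straight(3), spin(left), straight(4)

key: running straight(4) before straight(3) would end elsewhere — order is forced
initial: (-1, -3) facing left
[1] after straight(3): (-4, -3) facing left
[2] after spin(left): (-4, -3) facing down
[3] after straight(4): (-4, -7) facing down
no rival 3-sequence matches.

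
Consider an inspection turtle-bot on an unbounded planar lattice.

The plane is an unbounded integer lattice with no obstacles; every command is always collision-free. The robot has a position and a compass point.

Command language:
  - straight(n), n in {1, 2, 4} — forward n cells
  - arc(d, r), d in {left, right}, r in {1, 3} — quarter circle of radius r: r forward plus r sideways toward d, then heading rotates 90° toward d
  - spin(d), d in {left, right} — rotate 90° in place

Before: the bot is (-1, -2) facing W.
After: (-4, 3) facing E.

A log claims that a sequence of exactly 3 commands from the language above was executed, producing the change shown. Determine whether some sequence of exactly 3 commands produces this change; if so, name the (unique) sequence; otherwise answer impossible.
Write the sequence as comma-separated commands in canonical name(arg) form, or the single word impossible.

arc(right, 3), straight(2), spin(right)

key: position moved to (-4,3) AND the heading swung to E — translation plus rotation needed
initial: (-1, -2) facing W
1. arc(right, 3) → (-4, 1) facing N
2. straight(2) → (-4, 3) facing N
3. spin(right) → (-4, 3) facing E
no other 3-command option fits: unique.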